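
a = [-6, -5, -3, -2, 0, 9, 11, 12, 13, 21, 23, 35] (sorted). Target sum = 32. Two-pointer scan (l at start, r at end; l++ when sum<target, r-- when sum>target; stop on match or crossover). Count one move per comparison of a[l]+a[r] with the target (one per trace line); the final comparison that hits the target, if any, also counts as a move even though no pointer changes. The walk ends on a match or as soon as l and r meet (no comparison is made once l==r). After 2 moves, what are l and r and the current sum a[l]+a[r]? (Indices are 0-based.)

[0,11] -6+35=29 <32 → l++
[1,11] -5+35=30 <32 → l++

l=2, r=11, sum=32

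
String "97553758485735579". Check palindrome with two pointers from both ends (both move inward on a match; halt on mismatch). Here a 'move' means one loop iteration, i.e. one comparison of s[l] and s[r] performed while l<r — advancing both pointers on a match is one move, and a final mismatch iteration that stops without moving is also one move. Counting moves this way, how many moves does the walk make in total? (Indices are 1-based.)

8 moves

[1,17] '9'=='9' → l++,r--
[2,16] '7'=='7' → l++,r--
[3,15] '5'=='5' → l++,r--
[4,14] '5'=='5' → l++,r--
[5,13] '3'=='3' → l++,r--
[6,12] '7'=='7' → l++,r--
[7,11] '5'=='5' → l++,r--
[8,10] '8'=='8' → l++,r--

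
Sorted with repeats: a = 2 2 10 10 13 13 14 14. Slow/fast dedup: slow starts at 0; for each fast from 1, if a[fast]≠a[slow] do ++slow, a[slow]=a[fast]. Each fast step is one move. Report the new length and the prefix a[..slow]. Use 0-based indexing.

(s=0,f=1) a[fast]=2=a[slow] dup → fast++
(s=0,f=2) a[fast]=10≠a[slow]=2 write a[1]=10 → slow++,fast++
(s=1,f=3) a[fast]=10=a[slow] dup → fast++
(s=1,f=4) a[fast]=13≠a[slow]=10 write a[2]=13 → slow++,fast++
(s=2,f=5) a[fast]=13=a[slow] dup → fast++
(s=2,f=6) a[fast]=14≠a[slow]=13 write a[3]=14 → slow++,fast++
(s=3,f=7) a[fast]=14=a[slow] dup → fast++

length 4; prefix = [2, 10, 13, 14]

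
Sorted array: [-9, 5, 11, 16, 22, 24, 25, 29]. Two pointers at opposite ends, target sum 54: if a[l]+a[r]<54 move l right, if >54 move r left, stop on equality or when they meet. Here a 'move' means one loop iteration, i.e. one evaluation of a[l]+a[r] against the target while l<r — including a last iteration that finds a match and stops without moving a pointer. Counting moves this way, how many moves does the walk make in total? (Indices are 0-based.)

l=0 r=7: -9+29=20 <54, l++
l=1 r=7: 5+29=34 <54, l++
l=2 r=7: 11+29=40 <54, l++
l=3 r=7: 16+29=45 <54, l++
l=4 r=7: 22+29=51 <54, l++
l=5 r=7: 24+29=53 <54, l++
l=6 r=7: 25+29=54, found

7 moves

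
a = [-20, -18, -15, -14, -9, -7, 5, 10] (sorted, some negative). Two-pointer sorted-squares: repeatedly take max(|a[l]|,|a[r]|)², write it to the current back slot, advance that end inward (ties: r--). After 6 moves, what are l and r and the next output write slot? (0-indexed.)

l=0 r=7: |-20|>|10| out[7]=400, l++
l=1 r=7: |-18|>|10| out[6]=324, l++
l=2 r=7: |-15|>|10| out[5]=225, l++
l=3 r=7: |-14|>|10| out[4]=196, l++
l=4 r=7: |-9|<=|10| out[3]=100, r--
l=4 r=6: |-9|>|5| out[2]=81, l++

l=5, r=6, next write slot=1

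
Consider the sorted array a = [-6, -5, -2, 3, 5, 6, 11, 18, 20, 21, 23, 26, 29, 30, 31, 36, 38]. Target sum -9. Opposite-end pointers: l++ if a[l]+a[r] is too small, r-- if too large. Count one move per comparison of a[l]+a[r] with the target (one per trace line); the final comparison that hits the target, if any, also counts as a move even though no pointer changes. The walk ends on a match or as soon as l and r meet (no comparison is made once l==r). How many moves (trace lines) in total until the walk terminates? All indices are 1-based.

16 moves

l=1 r=17: -6+38=32 >-9, r--
l=1 r=16: -6+36=30 >-9, r--
l=1 r=15: -6+31=25 >-9, r--
l=1 r=14: -6+30=24 >-9, r--
l=1 r=13: -6+29=23 >-9, r--
l=1 r=12: -6+26=20 >-9, r--
l=1 r=11: -6+23=17 >-9, r--
l=1 r=10: -6+21=15 >-9, r--
l=1 r=9: -6+20=14 >-9, r--
l=1 r=8: -6+18=12 >-9, r--
l=1 r=7: -6+11=5 >-9, r--
l=1 r=6: -6+6=0 >-9, r--
l=1 r=5: -6+5=-1 >-9, r--
l=1 r=4: -6+3=-3 >-9, r--
l=1 r=3: -6+-2=-8 >-9, r--
l=1 r=2: -6+-5=-11 <-9, l++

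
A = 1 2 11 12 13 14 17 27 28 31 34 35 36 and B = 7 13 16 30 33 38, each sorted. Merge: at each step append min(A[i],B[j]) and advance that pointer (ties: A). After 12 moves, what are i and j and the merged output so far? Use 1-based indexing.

[i=1,j=1] A[i]=1<=B[j]=7 take 1 → i++
[i=2,j=1] A[i]=2<=B[j]=7 take 2 → i++
[i=3,j=1] A[i]=11>B[j]=7 take 7 → j++
[i=3,j=2] A[i]=11<=B[j]=13 take 11 → i++
[i=4,j=2] A[i]=12<=B[j]=13 take 12 → i++
[i=5,j=2] A[i]=13<=B[j]=13 take 13 → i++
[i=6,j=2] A[i]=14>B[j]=13 take 13 → j++
[i=6,j=3] A[i]=14<=B[j]=16 take 14 → i++
[i=7,j=3] A[i]=17>B[j]=16 take 16 → j++
[i=7,j=4] A[i]=17<=B[j]=30 take 17 → i++
[i=8,j=4] A[i]=27<=B[j]=30 take 27 → i++
[i=9,j=4] A[i]=28<=B[j]=30 take 28 → i++

i=10, j=4, merged so far=[1, 2, 7, 11, 12, 13, 13, 14, 16, 17, 27, 28]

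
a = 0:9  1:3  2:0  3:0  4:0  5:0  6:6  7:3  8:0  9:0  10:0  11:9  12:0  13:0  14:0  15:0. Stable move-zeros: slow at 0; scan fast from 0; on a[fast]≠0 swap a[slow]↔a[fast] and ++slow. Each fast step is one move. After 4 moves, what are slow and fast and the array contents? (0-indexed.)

slow=2, fast=4, a=[9, 3, 0, 0, 0, 0, 6, 3, 0, 0, 0, 9, 0, 0, 0, 0]

slow=0 fast=0: a[fast]=9≠0 swap→a[0]=9, slow++,fast++
slow=1 fast=1: a[fast]=3≠0 swap→a[1]=3, slow++,fast++
slow=2 fast=2: a[fast]=0, fast++
slow=2 fast=3: a[fast]=0, fast++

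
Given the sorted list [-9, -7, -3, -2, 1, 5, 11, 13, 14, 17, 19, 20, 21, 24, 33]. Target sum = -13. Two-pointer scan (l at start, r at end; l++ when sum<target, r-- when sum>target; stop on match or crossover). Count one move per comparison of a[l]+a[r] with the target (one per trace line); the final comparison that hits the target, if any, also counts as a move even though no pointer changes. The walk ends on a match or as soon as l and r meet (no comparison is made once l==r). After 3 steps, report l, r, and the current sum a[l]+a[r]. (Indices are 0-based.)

l=0, r=11, sum=11

l=0 r=14: -9+33=24 >-13, r--
l=0 r=13: -9+24=15 >-13, r--
l=0 r=12: -9+21=12 >-13, r--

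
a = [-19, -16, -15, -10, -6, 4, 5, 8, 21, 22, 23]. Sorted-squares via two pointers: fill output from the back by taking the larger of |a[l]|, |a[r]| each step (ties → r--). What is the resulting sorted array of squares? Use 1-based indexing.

l=1 r=11: |-19|<=|23| out[11]=529, r--
l=1 r=10: |-19|<=|22| out[10]=484, r--
l=1 r=9: |-19|<=|21| out[9]=441, r--
l=1 r=8: |-19|>|8| out[8]=361, l++
l=2 r=8: |-16|>|8| out[7]=256, l++
l=3 r=8: |-15|>|8| out[6]=225, l++
l=4 r=8: |-10|>|8| out[5]=100, l++
l=5 r=8: |-6|<=|8| out[4]=64, r--
l=5 r=7: |-6|>|5| out[3]=36, l++
l=6 r=7: |4|<=|5| out[2]=25, r--
l=6 r=6: |4|<=|4| out[1]=16, r--

[16, 25, 36, 64, 100, 225, 256, 361, 441, 484, 529]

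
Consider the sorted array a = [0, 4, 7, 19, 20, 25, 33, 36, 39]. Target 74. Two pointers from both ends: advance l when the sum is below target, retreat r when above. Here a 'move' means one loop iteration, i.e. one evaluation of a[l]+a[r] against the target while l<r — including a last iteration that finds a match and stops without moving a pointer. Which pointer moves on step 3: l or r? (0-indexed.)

l

[0,8] 0+39=39 <74 → l++
[1,8] 4+39=43 <74 → l++
[2,8] 7+39=46 <74 → l++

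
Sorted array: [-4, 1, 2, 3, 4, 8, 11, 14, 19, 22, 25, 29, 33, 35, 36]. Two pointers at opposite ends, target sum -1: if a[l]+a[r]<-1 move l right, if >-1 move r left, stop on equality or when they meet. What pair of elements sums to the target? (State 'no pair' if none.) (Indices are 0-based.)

(-4, 3)

l=0 r=14: -4+36=32 >-1, r--
l=0 r=13: -4+35=31 >-1, r--
l=0 r=12: -4+33=29 >-1, r--
l=0 r=11: -4+29=25 >-1, r--
l=0 r=10: -4+25=21 >-1, r--
l=0 r=9: -4+22=18 >-1, r--
l=0 r=8: -4+19=15 >-1, r--
l=0 r=7: -4+14=10 >-1, r--
l=0 r=6: -4+11=7 >-1, r--
l=0 r=5: -4+8=4 >-1, r--
l=0 r=4: -4+4=0 >-1, r--
l=0 r=3: -4+3=-1, found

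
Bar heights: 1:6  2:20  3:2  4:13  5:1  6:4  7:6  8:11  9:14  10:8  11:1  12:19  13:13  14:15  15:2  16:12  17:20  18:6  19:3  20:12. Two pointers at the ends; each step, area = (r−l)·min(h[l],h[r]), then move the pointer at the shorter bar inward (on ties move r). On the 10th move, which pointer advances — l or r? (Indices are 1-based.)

r

l=1 r=20: min(6,12)*19=114 best=114 *, l++
l=2 r=20: min(20,12)*18=216 best=216 *, r--
l=2 r=19: min(20,3)*17=51 best=216, r--
l=2 r=18: min(20,6)*16=96 best=216, r--
l=2 r=17: min(20,20)*15=300 best=300 *, r--
l=2 r=16: min(20,12)*14=168 best=300, r--
l=2 r=15: min(20,2)*13=26 best=300, r--
l=2 r=14: min(20,15)*12=180 best=300, r--
l=2 r=13: min(20,13)*11=143 best=300, r--
l=2 r=12: min(20,19)*10=190 best=300, r--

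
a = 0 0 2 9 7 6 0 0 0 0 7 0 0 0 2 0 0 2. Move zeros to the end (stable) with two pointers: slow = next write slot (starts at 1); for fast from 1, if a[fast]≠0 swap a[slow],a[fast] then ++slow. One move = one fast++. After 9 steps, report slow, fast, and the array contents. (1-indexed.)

slow=5, fast=10, a=[2, 9, 7, 6, 0, 0, 0, 0, 0, 0, 7, 0, 0, 0, 2, 0, 0, 2]

slow=1 fast=1: a[fast]=0, fast++
slow=1 fast=2: a[fast]=0, fast++
slow=1 fast=3: a[fast]=2≠0 swap→a[1]=2, slow++,fast++
slow=2 fast=4: a[fast]=9≠0 swap→a[2]=9, slow++,fast++
slow=3 fast=5: a[fast]=7≠0 swap→a[3]=7, slow++,fast++
slow=4 fast=6: a[fast]=6≠0 swap→a[4]=6, slow++,fast++
slow=5 fast=7: a[fast]=0, fast++
slow=5 fast=8: a[fast]=0, fast++
slow=5 fast=9: a[fast]=0, fast++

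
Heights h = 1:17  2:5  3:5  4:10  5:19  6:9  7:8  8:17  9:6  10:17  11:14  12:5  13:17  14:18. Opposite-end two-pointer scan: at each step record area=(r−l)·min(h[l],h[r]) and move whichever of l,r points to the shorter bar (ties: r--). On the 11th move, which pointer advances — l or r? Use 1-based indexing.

[1,14] min(17,18)*13=221 best=221 * → l++
[2,14] min(5,18)*12=60 best=221 → l++
[3,14] min(5,18)*11=55 best=221 → l++
[4,14] min(10,18)*10=100 best=221 → l++
[5,14] min(19,18)*9=162 best=221 → r--
[5,13] min(19,17)*8=136 best=221 → r--
[5,12] min(19,5)*7=35 best=221 → r--
[5,11] min(19,14)*6=84 best=221 → r--
[5,10] min(19,17)*5=85 best=221 → r--
[5,9] min(19,6)*4=24 best=221 → r--
[5,8] min(19,17)*3=51 best=221 → r--

r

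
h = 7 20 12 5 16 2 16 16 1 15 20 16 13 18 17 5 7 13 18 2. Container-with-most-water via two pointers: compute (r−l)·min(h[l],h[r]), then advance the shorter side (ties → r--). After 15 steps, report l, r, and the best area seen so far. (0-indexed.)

l=0 r=19: min(7,2)*19=38 best=38 *, r--
l=0 r=18: min(7,18)*18=126 best=126 *, l++
l=1 r=18: min(20,18)*17=306 best=306 *, r--
l=1 r=17: min(20,13)*16=208 best=306, r--
l=1 r=16: min(20,7)*15=105 best=306, r--
l=1 r=15: min(20,5)*14=70 best=306, r--
l=1 r=14: min(20,17)*13=221 best=306, r--
l=1 r=13: min(20,18)*12=216 best=306, r--
l=1 r=12: min(20,13)*11=143 best=306, r--
l=1 r=11: min(20,16)*10=160 best=306, r--
l=1 r=10: min(20,20)*9=180 best=306, r--
l=1 r=9: min(20,15)*8=120 best=306, r--
l=1 r=8: min(20,1)*7=7 best=306, r--
l=1 r=7: min(20,16)*6=96 best=306, r--
l=1 r=6: min(20,16)*5=80 best=306, r--

l=1, r=5, best area=306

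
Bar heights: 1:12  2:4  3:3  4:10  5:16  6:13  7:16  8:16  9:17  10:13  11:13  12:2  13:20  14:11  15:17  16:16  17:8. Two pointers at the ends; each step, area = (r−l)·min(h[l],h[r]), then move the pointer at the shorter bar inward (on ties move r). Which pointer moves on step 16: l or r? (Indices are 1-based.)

l

l=1 r=17: min(12,8)*16=128 best=128 *, r--
l=1 r=16: min(12,16)*15=180 best=180 *, l++
l=2 r=16: min(4,16)*14=56 best=180, l++
l=3 r=16: min(3,16)*13=39 best=180, l++
l=4 r=16: min(10,16)*12=120 best=180, l++
l=5 r=16: min(16,16)*11=176 best=180, r--
l=5 r=15: min(16,17)*10=160 best=180, l++
l=6 r=15: min(13,17)*9=117 best=180, l++
l=7 r=15: min(16,17)*8=128 best=180, l++
l=8 r=15: min(16,17)*7=112 best=180, l++
l=9 r=15: min(17,17)*6=102 best=180, r--
l=9 r=14: min(17,11)*5=55 best=180, r--
l=9 r=13: min(17,20)*4=68 best=180, l++
l=10 r=13: min(13,20)*3=39 best=180, l++
l=11 r=13: min(13,20)*2=26 best=180, l++
l=12 r=13: min(2,20)*1=2 best=180, l++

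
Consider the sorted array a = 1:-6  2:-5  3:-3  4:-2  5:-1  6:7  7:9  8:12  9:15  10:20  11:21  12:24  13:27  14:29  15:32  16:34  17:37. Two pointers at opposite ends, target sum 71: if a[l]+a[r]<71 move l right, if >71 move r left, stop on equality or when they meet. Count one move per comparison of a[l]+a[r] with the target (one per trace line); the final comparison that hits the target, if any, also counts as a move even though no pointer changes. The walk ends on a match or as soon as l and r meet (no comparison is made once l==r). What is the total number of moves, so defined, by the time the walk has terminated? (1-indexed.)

16 moves

l=1 r=17: -6+37=31 <71, l++
l=2 r=17: -5+37=32 <71, l++
l=3 r=17: -3+37=34 <71, l++
l=4 r=17: -2+37=35 <71, l++
l=5 r=17: -1+37=36 <71, l++
l=6 r=17: 7+37=44 <71, l++
l=7 r=17: 9+37=46 <71, l++
l=8 r=17: 12+37=49 <71, l++
l=9 r=17: 15+37=52 <71, l++
l=10 r=17: 20+37=57 <71, l++
l=11 r=17: 21+37=58 <71, l++
l=12 r=17: 24+37=61 <71, l++
l=13 r=17: 27+37=64 <71, l++
l=14 r=17: 29+37=66 <71, l++
l=15 r=17: 32+37=69 <71, l++
l=16 r=17: 34+37=71, found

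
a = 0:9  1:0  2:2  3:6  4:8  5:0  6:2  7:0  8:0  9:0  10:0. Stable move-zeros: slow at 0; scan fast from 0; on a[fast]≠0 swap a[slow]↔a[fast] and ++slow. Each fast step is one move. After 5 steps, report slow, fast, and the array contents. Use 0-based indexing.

(s=0,f=0) a[fast]=9≠0 swap→a[0]=9 → slow++,fast++
(s=1,f=1) a[fast]=0 → fast++
(s=1,f=2) a[fast]=2≠0 swap→a[1]=2 → slow++,fast++
(s=2,f=3) a[fast]=6≠0 swap→a[2]=6 → slow++,fast++
(s=3,f=4) a[fast]=8≠0 swap→a[3]=8 → slow++,fast++

slow=4, fast=5, a=[9, 2, 6, 8, 0, 0, 2, 0, 0, 0, 0]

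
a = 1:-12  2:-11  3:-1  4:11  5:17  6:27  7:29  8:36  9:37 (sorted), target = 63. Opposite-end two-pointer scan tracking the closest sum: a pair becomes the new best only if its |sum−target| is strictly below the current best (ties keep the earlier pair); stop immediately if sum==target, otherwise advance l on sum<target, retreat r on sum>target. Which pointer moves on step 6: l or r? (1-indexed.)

l=1 r=9: -12+37=25 d=38 *, l++
l=2 r=9: -11+37=26 d=37 *, l++
l=3 r=9: -1+37=36 d=27 *, l++
l=4 r=9: 11+37=48 d=15 *, l++
l=5 r=9: 17+37=54 d=9 *, l++
l=6 r=9: 27+37=64 d=1 *, r--

r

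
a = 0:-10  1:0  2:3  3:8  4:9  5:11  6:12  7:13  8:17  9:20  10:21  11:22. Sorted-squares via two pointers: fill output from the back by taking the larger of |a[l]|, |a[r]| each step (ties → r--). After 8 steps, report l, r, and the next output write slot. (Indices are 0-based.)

[0,11] |-10|<=|22| out[11]=484 → r--
[0,10] |-10|<=|21| out[10]=441 → r--
[0,9] |-10|<=|20| out[9]=400 → r--
[0,8] |-10|<=|17| out[8]=289 → r--
[0,7] |-10|<=|13| out[7]=169 → r--
[0,6] |-10|<=|12| out[6]=144 → r--
[0,5] |-10|<=|11| out[5]=121 → r--
[0,4] |-10|>|9| out[4]=100 → l++

l=1, r=4, next write slot=3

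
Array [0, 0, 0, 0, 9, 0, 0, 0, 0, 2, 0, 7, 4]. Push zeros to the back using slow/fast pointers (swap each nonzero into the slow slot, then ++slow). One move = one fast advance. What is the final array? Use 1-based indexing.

(s=1,f=1) a[fast]=0 → fast++
(s=1,f=2) a[fast]=0 → fast++
(s=1,f=3) a[fast]=0 → fast++
(s=1,f=4) a[fast]=0 → fast++
(s=1,f=5) a[fast]=9≠0 swap→a[1]=9 → slow++,fast++
(s=2,f=6) a[fast]=0 → fast++
(s=2,f=7) a[fast]=0 → fast++
(s=2,f=8) a[fast]=0 → fast++
(s=2,f=9) a[fast]=0 → fast++
(s=2,f=10) a[fast]=2≠0 swap→a[2]=2 → slow++,fast++
(s=3,f=11) a[fast]=0 → fast++
(s=3,f=12) a[fast]=7≠0 swap→a[3]=7 → slow++,fast++
(s=4,f=13) a[fast]=4≠0 swap→a[4]=4 → slow++,fast++

[9, 2, 7, 4, 0, 0, 0, 0, 0, 0, 0, 0, 0]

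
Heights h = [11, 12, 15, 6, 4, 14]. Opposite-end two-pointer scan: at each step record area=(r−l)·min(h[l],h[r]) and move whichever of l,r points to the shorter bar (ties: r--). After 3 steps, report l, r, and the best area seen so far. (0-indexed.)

[0,5] min(11,14)*5=55 best=55 * → l++
[1,5] min(12,14)*4=48 best=55 → l++
[2,5] min(15,14)*3=42 best=55 → r--

l=2, r=4, best area=55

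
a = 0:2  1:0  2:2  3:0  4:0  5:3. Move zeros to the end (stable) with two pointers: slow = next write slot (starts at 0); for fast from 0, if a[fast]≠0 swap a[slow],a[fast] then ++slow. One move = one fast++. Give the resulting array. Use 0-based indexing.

[2, 2, 3, 0, 0, 0]

(s=0,f=0) a[fast]=2≠0 swap→a[0]=2 → slow++,fast++
(s=1,f=1) a[fast]=0 → fast++
(s=1,f=2) a[fast]=2≠0 swap→a[1]=2 → slow++,fast++
(s=2,f=3) a[fast]=0 → fast++
(s=2,f=4) a[fast]=0 → fast++
(s=2,f=5) a[fast]=3≠0 swap→a[2]=3 → slow++,fast++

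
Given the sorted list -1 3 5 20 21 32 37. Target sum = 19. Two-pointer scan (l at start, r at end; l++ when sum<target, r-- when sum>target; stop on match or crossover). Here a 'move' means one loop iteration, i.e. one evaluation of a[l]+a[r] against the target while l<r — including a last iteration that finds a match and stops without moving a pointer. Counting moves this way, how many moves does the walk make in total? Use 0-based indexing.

4 moves

l=0 r=6: -1+37=36 >19, r--
l=0 r=5: -1+32=31 >19, r--
l=0 r=4: -1+21=20 >19, r--
l=0 r=3: -1+20=19, found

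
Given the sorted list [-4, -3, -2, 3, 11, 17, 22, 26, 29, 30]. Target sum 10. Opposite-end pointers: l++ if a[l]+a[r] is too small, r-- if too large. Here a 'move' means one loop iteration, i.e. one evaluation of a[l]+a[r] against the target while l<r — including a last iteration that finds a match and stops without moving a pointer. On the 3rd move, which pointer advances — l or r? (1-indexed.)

l=1 r=10: -4+30=26 >10, r--
l=1 r=9: -4+29=25 >10, r--
l=1 r=8: -4+26=22 >10, r--

r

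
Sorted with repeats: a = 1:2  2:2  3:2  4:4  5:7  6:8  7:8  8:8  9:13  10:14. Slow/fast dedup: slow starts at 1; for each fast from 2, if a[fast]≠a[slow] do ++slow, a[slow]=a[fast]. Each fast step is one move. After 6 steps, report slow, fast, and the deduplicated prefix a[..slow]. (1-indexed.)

slow=4, fast=8, prefix=[2, 4, 7, 8]

(s=1,f=2) a[fast]=2=a[slow] dup → fast++
(s=1,f=3) a[fast]=2=a[slow] dup → fast++
(s=1,f=4) a[fast]=4≠a[slow]=2 write a[2]=4 → slow++,fast++
(s=2,f=5) a[fast]=7≠a[slow]=4 write a[3]=7 → slow++,fast++
(s=3,f=6) a[fast]=8≠a[slow]=7 write a[4]=8 → slow++,fast++
(s=4,f=7) a[fast]=8=a[slow] dup → fast++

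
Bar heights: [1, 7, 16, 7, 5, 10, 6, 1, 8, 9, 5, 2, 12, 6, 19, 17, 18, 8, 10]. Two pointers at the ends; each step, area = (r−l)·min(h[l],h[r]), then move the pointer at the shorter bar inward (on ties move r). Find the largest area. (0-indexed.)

l=0 r=18: min(1,10)*18=18 best=18 *, l++
l=1 r=18: min(7,10)*17=119 best=119 *, l++
l=2 r=18: min(16,10)*16=160 best=160 *, r--
l=2 r=17: min(16,8)*15=120 best=160, r--
l=2 r=16: min(16,18)*14=224 best=224 *, l++
l=3 r=16: min(7,18)*13=91 best=224, l++
l=4 r=16: min(5,18)*12=60 best=224, l++
l=5 r=16: min(10,18)*11=110 best=224, l++
l=6 r=16: min(6,18)*10=60 best=224, l++
l=7 r=16: min(1,18)*9=9 best=224, l++
l=8 r=16: min(8,18)*8=64 best=224, l++
l=9 r=16: min(9,18)*7=63 best=224, l++
l=10 r=16: min(5,18)*6=30 best=224, l++
l=11 r=16: min(2,18)*5=10 best=224, l++
l=12 r=16: min(12,18)*4=48 best=224, l++
l=13 r=16: min(6,18)*3=18 best=224, l++
l=14 r=16: min(19,18)*2=36 best=224, r--
l=14 r=15: min(19,17)*1=17 best=224, r--

max area = 224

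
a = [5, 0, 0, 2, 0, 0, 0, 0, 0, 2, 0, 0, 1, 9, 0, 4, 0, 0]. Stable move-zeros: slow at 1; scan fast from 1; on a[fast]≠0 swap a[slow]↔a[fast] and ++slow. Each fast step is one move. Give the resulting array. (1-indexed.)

[5, 2, 2, 1, 9, 4, 0, 0, 0, 0, 0, 0, 0, 0, 0, 0, 0, 0]

slow=1 fast=1: a[fast]=5≠0 swap→a[1]=5, slow++,fast++
slow=2 fast=2: a[fast]=0, fast++
slow=2 fast=3: a[fast]=0, fast++
slow=2 fast=4: a[fast]=2≠0 swap→a[2]=2, slow++,fast++
slow=3 fast=5: a[fast]=0, fast++
slow=3 fast=6: a[fast]=0, fast++
slow=3 fast=7: a[fast]=0, fast++
slow=3 fast=8: a[fast]=0, fast++
slow=3 fast=9: a[fast]=0, fast++
slow=3 fast=10: a[fast]=2≠0 swap→a[3]=2, slow++,fast++
slow=4 fast=11: a[fast]=0, fast++
slow=4 fast=12: a[fast]=0, fast++
slow=4 fast=13: a[fast]=1≠0 swap→a[4]=1, slow++,fast++
slow=5 fast=14: a[fast]=9≠0 swap→a[5]=9, slow++,fast++
slow=6 fast=15: a[fast]=0, fast++
slow=6 fast=16: a[fast]=4≠0 swap→a[6]=4, slow++,fast++
slow=7 fast=17: a[fast]=0, fast++
slow=7 fast=18: a[fast]=0, fast++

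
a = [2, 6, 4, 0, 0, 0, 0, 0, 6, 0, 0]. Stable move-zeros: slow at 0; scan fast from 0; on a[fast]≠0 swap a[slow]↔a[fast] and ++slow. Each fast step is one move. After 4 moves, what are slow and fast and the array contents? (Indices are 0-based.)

slow=3, fast=4, a=[2, 6, 4, 0, 0, 0, 0, 0, 6, 0, 0]

(s=0,f=0) a[fast]=2≠0 swap→a[0]=2 → slow++,fast++
(s=1,f=1) a[fast]=6≠0 swap→a[1]=6 → slow++,fast++
(s=2,f=2) a[fast]=4≠0 swap→a[2]=4 → slow++,fast++
(s=3,f=3) a[fast]=0 → fast++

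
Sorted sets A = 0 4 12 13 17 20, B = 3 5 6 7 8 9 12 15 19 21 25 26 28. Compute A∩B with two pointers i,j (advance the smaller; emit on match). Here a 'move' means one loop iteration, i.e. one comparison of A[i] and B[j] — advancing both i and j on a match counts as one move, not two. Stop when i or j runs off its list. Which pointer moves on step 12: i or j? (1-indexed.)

i=1 j=1: 0<3, i++
i=2 j=1: 4>3, j++
i=2 j=2: 4<5, i++
i=3 j=2: 12>5, j++
i=3 j=3: 12>6, j++
i=3 j=4: 12>7, j++
i=3 j=5: 12>8, j++
i=3 j=6: 12>9, j++
i=3 j=7: 12==12 emit, i++,j++
i=4 j=8: 13<15, i++
i=5 j=8: 17>15, j++
i=5 j=9: 17<19, i++

i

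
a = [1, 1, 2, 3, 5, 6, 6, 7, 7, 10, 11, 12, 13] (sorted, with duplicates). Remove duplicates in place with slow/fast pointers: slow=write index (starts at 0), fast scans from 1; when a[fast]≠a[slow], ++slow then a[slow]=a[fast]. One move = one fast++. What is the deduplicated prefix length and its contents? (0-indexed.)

(s=0,f=1) a[fast]=1=a[slow] dup → fast++
(s=0,f=2) a[fast]=2≠a[slow]=1 write a[1]=2 → slow++,fast++
(s=1,f=3) a[fast]=3≠a[slow]=2 write a[2]=3 → slow++,fast++
(s=2,f=4) a[fast]=5≠a[slow]=3 write a[3]=5 → slow++,fast++
(s=3,f=5) a[fast]=6≠a[slow]=5 write a[4]=6 → slow++,fast++
(s=4,f=6) a[fast]=6=a[slow] dup → fast++
(s=4,f=7) a[fast]=7≠a[slow]=6 write a[5]=7 → slow++,fast++
(s=5,f=8) a[fast]=7=a[slow] dup → fast++
(s=5,f=9) a[fast]=10≠a[slow]=7 write a[6]=10 → slow++,fast++
(s=6,f=10) a[fast]=11≠a[slow]=10 write a[7]=11 → slow++,fast++
(s=7,f=11) a[fast]=12≠a[slow]=11 write a[8]=12 → slow++,fast++
(s=8,f=12) a[fast]=13≠a[slow]=12 write a[9]=13 → slow++,fast++

length 10; prefix = [1, 2, 3, 5, 6, 7, 10, 11, 12, 13]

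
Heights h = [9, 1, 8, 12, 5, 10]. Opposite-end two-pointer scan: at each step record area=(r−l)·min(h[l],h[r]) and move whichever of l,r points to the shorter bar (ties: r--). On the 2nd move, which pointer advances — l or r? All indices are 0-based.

[0,5] min(9,10)*5=45 best=45 * → l++
[1,5] min(1,10)*4=4 best=45 → l++

l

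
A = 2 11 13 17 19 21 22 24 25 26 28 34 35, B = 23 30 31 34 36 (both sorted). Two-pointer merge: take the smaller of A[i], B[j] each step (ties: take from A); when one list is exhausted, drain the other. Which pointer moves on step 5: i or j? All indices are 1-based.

[i=1,j=1] A[i]=2<=B[j]=23 take 2 → i++
[i=2,j=1] A[i]=11<=B[j]=23 take 11 → i++
[i=3,j=1] A[i]=13<=B[j]=23 take 13 → i++
[i=4,j=1] A[i]=17<=B[j]=23 take 17 → i++
[i=5,j=1] A[i]=19<=B[j]=23 take 19 → i++

i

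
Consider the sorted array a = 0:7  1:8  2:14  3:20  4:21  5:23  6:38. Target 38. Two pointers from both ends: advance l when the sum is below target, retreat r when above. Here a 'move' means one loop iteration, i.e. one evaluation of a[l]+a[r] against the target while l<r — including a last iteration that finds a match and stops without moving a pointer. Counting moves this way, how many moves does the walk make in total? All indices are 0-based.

l=0 r=6: 7+38=45 >38, r--
l=0 r=5: 7+23=30 <38, l++
l=1 r=5: 8+23=31 <38, l++
l=2 r=5: 14+23=37 <38, l++
l=3 r=5: 20+23=43 >38, r--
l=3 r=4: 20+21=41 >38, r--

6 moves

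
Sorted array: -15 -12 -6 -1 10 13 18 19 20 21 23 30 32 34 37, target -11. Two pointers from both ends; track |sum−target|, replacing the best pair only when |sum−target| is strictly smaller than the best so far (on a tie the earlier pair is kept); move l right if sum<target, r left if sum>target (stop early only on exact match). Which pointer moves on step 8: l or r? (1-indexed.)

l=1 r=15: -15+37=22 d=33 *, r--
l=1 r=14: -15+34=19 d=30 *, r--
l=1 r=13: -15+32=17 d=28 *, r--
l=1 r=12: -15+30=15 d=26 *, r--
l=1 r=11: -15+23=8 d=19 *, r--
l=1 r=10: -15+21=6 d=17 *, r--
l=1 r=9: -15+20=5 d=16 *, r--
l=1 r=8: -15+19=4 d=15 *, r--

r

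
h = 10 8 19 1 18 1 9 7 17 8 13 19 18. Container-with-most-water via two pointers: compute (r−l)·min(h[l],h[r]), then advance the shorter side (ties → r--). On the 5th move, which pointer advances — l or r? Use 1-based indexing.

[1,13] min(10,18)*12=120 best=120 * → l++
[2,13] min(8,18)*11=88 best=120 → l++
[3,13] min(19,18)*10=180 best=180 * → r--
[3,12] min(19,19)*9=171 best=180 → r--
[3,11] min(19,13)*8=104 best=180 → r--

r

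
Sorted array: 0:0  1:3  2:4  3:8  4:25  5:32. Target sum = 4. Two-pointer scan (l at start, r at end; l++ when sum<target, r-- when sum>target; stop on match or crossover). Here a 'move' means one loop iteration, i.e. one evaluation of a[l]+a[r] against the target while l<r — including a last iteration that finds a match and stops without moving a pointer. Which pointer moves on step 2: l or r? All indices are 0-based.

r

[0,5] 0+32=32 >4 → r--
[0,4] 0+25=25 >4 → r--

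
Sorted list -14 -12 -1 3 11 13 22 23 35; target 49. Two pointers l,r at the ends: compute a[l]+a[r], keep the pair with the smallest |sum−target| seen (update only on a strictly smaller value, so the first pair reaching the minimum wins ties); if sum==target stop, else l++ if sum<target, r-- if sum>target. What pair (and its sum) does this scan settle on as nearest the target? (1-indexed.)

pair (13, 35) with sum 48 (|Δ|=1)

l=1 r=9: -14+35=21 d=28 *, l++
l=2 r=9: -12+35=23 d=26 *, l++
l=3 r=9: -1+35=34 d=15 *, l++
l=4 r=9: 3+35=38 d=11 *, l++
l=5 r=9: 11+35=46 d=3 *, l++
l=6 r=9: 13+35=48 d=1 *, l++
l=7 r=9: 22+35=57 d=8, r--
l=7 r=8: 22+23=45 d=4, l++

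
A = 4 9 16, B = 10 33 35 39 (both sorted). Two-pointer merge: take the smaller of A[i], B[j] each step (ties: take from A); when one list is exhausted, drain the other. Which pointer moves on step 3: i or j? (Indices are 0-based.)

j

i=0 j=0: A[i]=4<=B[j]=10 take 4, i++
i=1 j=0: A[i]=9<=B[j]=10 take 9, i++
i=2 j=0: A[i]=16>B[j]=10 take 10, j++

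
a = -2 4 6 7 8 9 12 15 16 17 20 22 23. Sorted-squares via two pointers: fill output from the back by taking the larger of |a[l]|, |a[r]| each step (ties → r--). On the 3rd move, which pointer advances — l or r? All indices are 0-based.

r

l=0 r=12: |-2|<=|23| out[12]=529, r--
l=0 r=11: |-2|<=|22| out[11]=484, r--
l=0 r=10: |-2|<=|20| out[10]=400, r--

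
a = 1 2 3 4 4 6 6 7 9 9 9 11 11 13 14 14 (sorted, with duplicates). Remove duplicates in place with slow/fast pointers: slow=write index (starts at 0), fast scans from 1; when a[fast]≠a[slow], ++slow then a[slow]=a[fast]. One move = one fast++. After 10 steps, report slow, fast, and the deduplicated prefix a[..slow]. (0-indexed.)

(s=0,f=1) a[fast]=2≠a[slow]=1 write a[1]=2 → slow++,fast++
(s=1,f=2) a[fast]=3≠a[slow]=2 write a[2]=3 → slow++,fast++
(s=2,f=3) a[fast]=4≠a[slow]=3 write a[3]=4 → slow++,fast++
(s=3,f=4) a[fast]=4=a[slow] dup → fast++
(s=3,f=5) a[fast]=6≠a[slow]=4 write a[4]=6 → slow++,fast++
(s=4,f=6) a[fast]=6=a[slow] dup → fast++
(s=4,f=7) a[fast]=7≠a[slow]=6 write a[5]=7 → slow++,fast++
(s=5,f=8) a[fast]=9≠a[slow]=7 write a[6]=9 → slow++,fast++
(s=6,f=9) a[fast]=9=a[slow] dup → fast++
(s=6,f=10) a[fast]=9=a[slow] dup → fast++

slow=6, fast=11, prefix=[1, 2, 3, 4, 6, 7, 9]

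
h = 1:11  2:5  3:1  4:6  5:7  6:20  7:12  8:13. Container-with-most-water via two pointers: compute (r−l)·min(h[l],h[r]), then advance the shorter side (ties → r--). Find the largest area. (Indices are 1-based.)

l=1 r=8: min(11,13)*7=77 best=77 *, l++
l=2 r=8: min(5,13)*6=30 best=77, l++
l=3 r=8: min(1,13)*5=5 best=77, l++
l=4 r=8: min(6,13)*4=24 best=77, l++
l=5 r=8: min(7,13)*3=21 best=77, l++
l=6 r=8: min(20,13)*2=26 best=77, r--
l=6 r=7: min(20,12)*1=12 best=77, r--

max area = 77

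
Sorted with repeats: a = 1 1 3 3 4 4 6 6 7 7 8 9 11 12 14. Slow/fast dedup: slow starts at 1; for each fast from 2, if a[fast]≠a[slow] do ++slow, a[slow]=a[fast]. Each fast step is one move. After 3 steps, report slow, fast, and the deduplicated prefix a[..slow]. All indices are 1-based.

(s=1,f=2) a[fast]=1=a[slow] dup → fast++
(s=1,f=3) a[fast]=3≠a[slow]=1 write a[2]=3 → slow++,fast++
(s=2,f=4) a[fast]=3=a[slow] dup → fast++

slow=2, fast=5, prefix=[1, 3]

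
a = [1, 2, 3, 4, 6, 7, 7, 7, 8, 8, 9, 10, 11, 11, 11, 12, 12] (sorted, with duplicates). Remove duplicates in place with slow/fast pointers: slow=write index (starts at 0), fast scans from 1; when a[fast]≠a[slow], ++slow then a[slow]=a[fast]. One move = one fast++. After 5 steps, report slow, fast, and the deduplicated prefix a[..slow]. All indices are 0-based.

slow=5, fast=6, prefix=[1, 2, 3, 4, 6, 7]

(s=0,f=1) a[fast]=2≠a[slow]=1 write a[1]=2 → slow++,fast++
(s=1,f=2) a[fast]=3≠a[slow]=2 write a[2]=3 → slow++,fast++
(s=2,f=3) a[fast]=4≠a[slow]=3 write a[3]=4 → slow++,fast++
(s=3,f=4) a[fast]=6≠a[slow]=4 write a[4]=6 → slow++,fast++
(s=4,f=5) a[fast]=7≠a[slow]=6 write a[5]=7 → slow++,fast++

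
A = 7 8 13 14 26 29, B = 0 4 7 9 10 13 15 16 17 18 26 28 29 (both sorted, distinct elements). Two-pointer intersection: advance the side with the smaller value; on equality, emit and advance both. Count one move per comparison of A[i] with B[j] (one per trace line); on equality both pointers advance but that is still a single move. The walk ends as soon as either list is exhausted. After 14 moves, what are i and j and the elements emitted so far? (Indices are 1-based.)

i=6, j=13, emitted=[7, 13, 26]

i=1 j=1: 7>0, j++
i=1 j=2: 7>4, j++
i=1 j=3: 7==7 emit, i++,j++
i=2 j=4: 8<9, i++
i=3 j=4: 13>9, j++
i=3 j=5: 13>10, j++
i=3 j=6: 13==13 emit, i++,j++
i=4 j=7: 14<15, i++
i=5 j=7: 26>15, j++
i=5 j=8: 26>16, j++
i=5 j=9: 26>17, j++
i=5 j=10: 26>18, j++
i=5 j=11: 26==26 emit, i++,j++
i=6 j=12: 29>28, j++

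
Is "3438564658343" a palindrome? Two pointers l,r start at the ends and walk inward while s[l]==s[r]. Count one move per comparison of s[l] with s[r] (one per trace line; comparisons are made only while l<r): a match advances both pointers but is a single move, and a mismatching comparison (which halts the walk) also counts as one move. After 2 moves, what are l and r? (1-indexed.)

l=3, r=11

l=1 r=13: '3'=='3', l++,r--
l=2 r=12: '4'=='4', l++,r--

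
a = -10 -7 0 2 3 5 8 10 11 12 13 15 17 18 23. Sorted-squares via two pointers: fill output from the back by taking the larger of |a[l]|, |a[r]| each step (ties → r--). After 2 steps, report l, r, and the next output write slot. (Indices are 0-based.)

l=0 r=14: |-10|<=|23| out[14]=529, r--
l=0 r=13: |-10|<=|18| out[13]=324, r--

l=0, r=12, next write slot=12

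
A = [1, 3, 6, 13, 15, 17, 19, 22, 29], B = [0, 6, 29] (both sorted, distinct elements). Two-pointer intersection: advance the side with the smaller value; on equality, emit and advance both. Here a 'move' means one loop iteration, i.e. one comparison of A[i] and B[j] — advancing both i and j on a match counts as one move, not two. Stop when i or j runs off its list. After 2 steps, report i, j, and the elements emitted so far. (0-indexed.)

i=1, j=1, emitted=[]

i=0 j=0: 1>0, j++
i=0 j=1: 1<6, i++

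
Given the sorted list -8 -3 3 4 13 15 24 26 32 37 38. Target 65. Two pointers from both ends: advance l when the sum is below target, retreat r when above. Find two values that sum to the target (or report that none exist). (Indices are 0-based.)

no pair

l=0 r=10: -8+38=30 <65, l++
l=1 r=10: -3+38=35 <65, l++
l=2 r=10: 3+38=41 <65, l++
l=3 r=10: 4+38=42 <65, l++
l=4 r=10: 13+38=51 <65, l++
l=5 r=10: 15+38=53 <65, l++
l=6 r=10: 24+38=62 <65, l++
l=7 r=10: 26+38=64 <65, l++
l=8 r=10: 32+38=70 >65, r--
l=8 r=9: 32+37=69 >65, r--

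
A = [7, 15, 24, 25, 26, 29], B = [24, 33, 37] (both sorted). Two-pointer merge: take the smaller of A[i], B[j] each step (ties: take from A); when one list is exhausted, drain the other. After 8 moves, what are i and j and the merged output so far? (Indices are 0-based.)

i=6, j=2, merged so far=[7, 15, 24, 24, 25, 26, 29, 33]

[i=0,j=0] A[i]=7<=B[j]=24 take 7 → i++
[i=1,j=0] A[i]=15<=B[j]=24 take 15 → i++
[i=2,j=0] A[i]=24<=B[j]=24 take 24 → i++
[i=3,j=0] A[i]=25>B[j]=24 take 24 → j++
[i=3,j=1] A[i]=25<=B[j]=33 take 25 → i++
[i=4,j=1] A[i]=26<=B[j]=33 take 26 → i++
[i=5,j=1] A[i]=29<=B[j]=33 take 29 → i++
[i=6,j=1] A done, take B[j]=33 → j++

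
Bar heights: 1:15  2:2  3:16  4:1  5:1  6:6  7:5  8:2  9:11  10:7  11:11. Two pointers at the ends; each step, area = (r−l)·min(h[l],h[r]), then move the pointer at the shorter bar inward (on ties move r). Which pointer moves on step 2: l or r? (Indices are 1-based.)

r

l=1 r=11: min(15,11)*10=110 best=110 *, r--
l=1 r=10: min(15,7)*9=63 best=110, r--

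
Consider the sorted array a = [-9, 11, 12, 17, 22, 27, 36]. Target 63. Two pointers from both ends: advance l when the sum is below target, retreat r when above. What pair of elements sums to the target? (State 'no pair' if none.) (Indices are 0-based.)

l=0 r=6: -9+36=27 <63, l++
l=1 r=6: 11+36=47 <63, l++
l=2 r=6: 12+36=48 <63, l++
l=3 r=6: 17+36=53 <63, l++
l=4 r=6: 22+36=58 <63, l++
l=5 r=6: 27+36=63, found

(27, 36)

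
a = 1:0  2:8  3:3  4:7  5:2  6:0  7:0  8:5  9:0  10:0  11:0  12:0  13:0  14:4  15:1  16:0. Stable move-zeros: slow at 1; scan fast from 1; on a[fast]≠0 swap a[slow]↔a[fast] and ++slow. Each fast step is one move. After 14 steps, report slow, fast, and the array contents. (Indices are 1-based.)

slow=1 fast=1: a[fast]=0, fast++
slow=1 fast=2: a[fast]=8≠0 swap→a[1]=8, slow++,fast++
slow=2 fast=3: a[fast]=3≠0 swap→a[2]=3, slow++,fast++
slow=3 fast=4: a[fast]=7≠0 swap→a[3]=7, slow++,fast++
slow=4 fast=5: a[fast]=2≠0 swap→a[4]=2, slow++,fast++
slow=5 fast=6: a[fast]=0, fast++
slow=5 fast=7: a[fast]=0, fast++
slow=5 fast=8: a[fast]=5≠0 swap→a[5]=5, slow++,fast++
slow=6 fast=9: a[fast]=0, fast++
slow=6 fast=10: a[fast]=0, fast++
slow=6 fast=11: a[fast]=0, fast++
slow=6 fast=12: a[fast]=0, fast++
slow=6 fast=13: a[fast]=0, fast++
slow=6 fast=14: a[fast]=4≠0 swap→a[6]=4, slow++,fast++

slow=7, fast=15, a=[8, 3, 7, 2, 5, 4, 0, 0, 0, 0, 0, 0, 0, 0, 1, 0]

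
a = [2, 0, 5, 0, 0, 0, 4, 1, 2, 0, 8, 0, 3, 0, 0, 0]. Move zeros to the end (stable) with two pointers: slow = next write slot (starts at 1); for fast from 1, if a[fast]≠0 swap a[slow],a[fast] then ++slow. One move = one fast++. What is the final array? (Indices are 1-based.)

slow=1 fast=1: a[fast]=2≠0 swap→a[1]=2, slow++,fast++
slow=2 fast=2: a[fast]=0, fast++
slow=2 fast=3: a[fast]=5≠0 swap→a[2]=5, slow++,fast++
slow=3 fast=4: a[fast]=0, fast++
slow=3 fast=5: a[fast]=0, fast++
slow=3 fast=6: a[fast]=0, fast++
slow=3 fast=7: a[fast]=4≠0 swap→a[3]=4, slow++,fast++
slow=4 fast=8: a[fast]=1≠0 swap→a[4]=1, slow++,fast++
slow=5 fast=9: a[fast]=2≠0 swap→a[5]=2, slow++,fast++
slow=6 fast=10: a[fast]=0, fast++
slow=6 fast=11: a[fast]=8≠0 swap→a[6]=8, slow++,fast++
slow=7 fast=12: a[fast]=0, fast++
slow=7 fast=13: a[fast]=3≠0 swap→a[7]=3, slow++,fast++
slow=8 fast=14: a[fast]=0, fast++
slow=8 fast=15: a[fast]=0, fast++
slow=8 fast=16: a[fast]=0, fast++

[2, 5, 4, 1, 2, 8, 3, 0, 0, 0, 0, 0, 0, 0, 0, 0]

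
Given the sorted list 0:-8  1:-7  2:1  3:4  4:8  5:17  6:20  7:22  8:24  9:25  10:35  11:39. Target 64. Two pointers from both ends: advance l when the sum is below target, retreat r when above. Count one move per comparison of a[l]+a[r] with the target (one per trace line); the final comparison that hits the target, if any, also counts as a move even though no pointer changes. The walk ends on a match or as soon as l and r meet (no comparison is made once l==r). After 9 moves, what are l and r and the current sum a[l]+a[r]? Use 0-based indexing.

l=9, r=11, sum=64

[0,11] -8+39=31 <64 → l++
[1,11] -7+39=32 <64 → l++
[2,11] 1+39=40 <64 → l++
[3,11] 4+39=43 <64 → l++
[4,11] 8+39=47 <64 → l++
[5,11] 17+39=56 <64 → l++
[6,11] 20+39=59 <64 → l++
[7,11] 22+39=61 <64 → l++
[8,11] 24+39=63 <64 → l++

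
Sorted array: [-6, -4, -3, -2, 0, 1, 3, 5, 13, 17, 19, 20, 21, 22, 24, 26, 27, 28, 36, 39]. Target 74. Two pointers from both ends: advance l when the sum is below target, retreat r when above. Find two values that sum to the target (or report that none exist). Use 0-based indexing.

[0,19] -6+39=33 <74 → l++
[1,19] -4+39=35 <74 → l++
[2,19] -3+39=36 <74 → l++
[3,19] -2+39=37 <74 → l++
[4,19] 0+39=39 <74 → l++
[5,19] 1+39=40 <74 → l++
[6,19] 3+39=42 <74 → l++
[7,19] 5+39=44 <74 → l++
[8,19] 13+39=52 <74 → l++
[9,19] 17+39=56 <74 → l++
[10,19] 19+39=58 <74 → l++
[11,19] 20+39=59 <74 → l++
[12,19] 21+39=60 <74 → l++
[13,19] 22+39=61 <74 → l++
[14,19] 24+39=63 <74 → l++
[15,19] 26+39=65 <74 → l++
[16,19] 27+39=66 <74 → l++
[17,19] 28+39=67 <74 → l++
[18,19] 36+39=75 >74 → r--

no pair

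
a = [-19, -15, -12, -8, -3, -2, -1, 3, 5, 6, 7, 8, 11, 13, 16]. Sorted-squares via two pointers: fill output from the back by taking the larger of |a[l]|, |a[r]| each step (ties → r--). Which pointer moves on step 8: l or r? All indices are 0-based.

l=0 r=14: |-19|>|16| out[14]=361, l++
l=1 r=14: |-15|<=|16| out[13]=256, r--
l=1 r=13: |-15|>|13| out[12]=225, l++
l=2 r=13: |-12|<=|13| out[11]=169, r--
l=2 r=12: |-12|>|11| out[10]=144, l++
l=3 r=12: |-8|<=|11| out[9]=121, r--
l=3 r=11: |-8|<=|8| out[8]=64, r--
l=3 r=10: |-8|>|7| out[7]=64, l++

l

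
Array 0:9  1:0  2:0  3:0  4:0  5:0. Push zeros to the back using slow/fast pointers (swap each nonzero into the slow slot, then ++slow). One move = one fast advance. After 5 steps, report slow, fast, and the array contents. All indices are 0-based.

slow=1, fast=5, a=[9, 0, 0, 0, 0, 0]

slow=0 fast=0: a[fast]=9≠0 swap→a[0]=9, slow++,fast++
slow=1 fast=1: a[fast]=0, fast++
slow=1 fast=2: a[fast]=0, fast++
slow=1 fast=3: a[fast]=0, fast++
slow=1 fast=4: a[fast]=0, fast++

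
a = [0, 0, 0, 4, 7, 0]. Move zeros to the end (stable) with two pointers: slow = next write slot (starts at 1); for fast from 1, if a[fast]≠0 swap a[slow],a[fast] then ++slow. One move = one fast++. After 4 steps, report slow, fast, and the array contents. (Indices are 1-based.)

(s=1,f=1) a[fast]=0 → fast++
(s=1,f=2) a[fast]=0 → fast++
(s=1,f=3) a[fast]=0 → fast++
(s=1,f=4) a[fast]=4≠0 swap→a[1]=4 → slow++,fast++

slow=2, fast=5, a=[4, 0, 0, 0, 7, 0]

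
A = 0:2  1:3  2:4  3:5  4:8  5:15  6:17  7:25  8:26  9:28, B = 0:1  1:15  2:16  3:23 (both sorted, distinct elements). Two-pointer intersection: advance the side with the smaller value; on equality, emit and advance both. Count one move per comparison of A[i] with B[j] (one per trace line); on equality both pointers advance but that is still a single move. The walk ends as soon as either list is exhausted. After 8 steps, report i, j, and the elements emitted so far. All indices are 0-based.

i=6, j=3, emitted=[15]

i=0 j=0: 2>1, j++
i=0 j=1: 2<15, i++
i=1 j=1: 3<15, i++
i=2 j=1: 4<15, i++
i=3 j=1: 5<15, i++
i=4 j=1: 8<15, i++
i=5 j=1: 15==15 emit, i++,j++
i=6 j=2: 17>16, j++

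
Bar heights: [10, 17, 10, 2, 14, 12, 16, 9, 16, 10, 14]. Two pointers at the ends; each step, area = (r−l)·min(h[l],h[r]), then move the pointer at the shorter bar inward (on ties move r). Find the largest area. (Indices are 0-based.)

[0,10] min(10,14)*10=100 best=100 * → l++
[1,10] min(17,14)*9=126 best=126 * → r--
[1,9] min(17,10)*8=80 best=126 → r--
[1,8] min(17,16)*7=112 best=126 → r--
[1,7] min(17,9)*6=54 best=126 → r--
[1,6] min(17,16)*5=80 best=126 → r--
[1,5] min(17,12)*4=48 best=126 → r--
[1,4] min(17,14)*3=42 best=126 → r--
[1,3] min(17,2)*2=4 best=126 → r--
[1,2] min(17,10)*1=10 best=126 → r--

max area = 126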